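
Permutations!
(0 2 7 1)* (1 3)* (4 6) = (0 2 7 3 1)(4 6) = [2, 0, 7, 1, 6, 5, 4, 3]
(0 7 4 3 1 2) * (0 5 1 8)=(0 7 4 3 8)(1 2 5)=[7, 2, 5, 8, 3, 1, 6, 4, 0]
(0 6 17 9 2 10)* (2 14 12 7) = [6, 1, 10, 3, 4, 5, 17, 2, 8, 14, 0, 11, 7, 13, 12, 15, 16, 9] = (0 6 17 9 14 12 7 2 10)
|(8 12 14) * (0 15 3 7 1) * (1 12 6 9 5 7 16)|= |(0 15 3 16 1)(5 7 12 14 8 6 9)|= 35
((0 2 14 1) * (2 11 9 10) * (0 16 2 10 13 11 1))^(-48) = [16, 2, 0, 3, 4, 5, 6, 7, 8, 9, 10, 11, 12, 13, 1, 15, 14] = (0 16 14 1 2)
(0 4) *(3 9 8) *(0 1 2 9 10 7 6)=(0 4 1 2 9 8 3 10 7 6)=[4, 2, 9, 10, 1, 5, 0, 6, 3, 8, 7]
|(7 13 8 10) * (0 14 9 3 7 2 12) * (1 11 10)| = 12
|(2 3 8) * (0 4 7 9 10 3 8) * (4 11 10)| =12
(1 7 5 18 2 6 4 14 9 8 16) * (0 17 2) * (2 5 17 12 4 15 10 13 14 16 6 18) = [12, 7, 18, 3, 16, 2, 15, 17, 6, 8, 13, 11, 4, 14, 9, 10, 1, 5, 0] = (0 12 4 16 1 7 17 5 2 18)(6 15 10 13 14 9 8)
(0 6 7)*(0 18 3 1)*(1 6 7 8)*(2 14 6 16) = (0 7 18 3 16 2 14 6 8 1) = [7, 0, 14, 16, 4, 5, 8, 18, 1, 9, 10, 11, 12, 13, 6, 15, 2, 17, 3]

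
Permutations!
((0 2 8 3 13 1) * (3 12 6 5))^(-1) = (0 1 13 3 5 6 12 8 2) = [1, 13, 0, 5, 4, 6, 12, 7, 2, 9, 10, 11, 8, 3]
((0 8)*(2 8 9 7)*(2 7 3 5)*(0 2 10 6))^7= [9, 1, 8, 5, 4, 10, 0, 7, 2, 3, 6]= (0 9 3 5 10 6)(2 8)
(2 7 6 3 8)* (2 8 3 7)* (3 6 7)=(8)(3 6)=[0, 1, 2, 6, 4, 5, 3, 7, 8]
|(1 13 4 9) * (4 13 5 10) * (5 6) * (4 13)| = 7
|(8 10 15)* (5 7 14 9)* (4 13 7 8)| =9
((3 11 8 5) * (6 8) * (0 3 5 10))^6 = (11) = [0, 1, 2, 3, 4, 5, 6, 7, 8, 9, 10, 11]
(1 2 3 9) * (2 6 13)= (1 6 13 2 3 9)= [0, 6, 3, 9, 4, 5, 13, 7, 8, 1, 10, 11, 12, 2]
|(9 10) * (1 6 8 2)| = 4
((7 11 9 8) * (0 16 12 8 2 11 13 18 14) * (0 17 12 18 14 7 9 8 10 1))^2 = (0 18 13 17 10)(1 16 7 14 12)(2 8)(9 11) = [18, 16, 8, 3, 4, 5, 6, 14, 2, 11, 0, 9, 1, 17, 12, 15, 7, 10, 13]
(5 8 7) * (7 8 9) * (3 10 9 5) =(3 10 9 7) =[0, 1, 2, 10, 4, 5, 6, 3, 8, 7, 9]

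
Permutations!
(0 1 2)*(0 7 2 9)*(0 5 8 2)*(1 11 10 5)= (0 11 10 5 8 2 7)(1 9)= [11, 9, 7, 3, 4, 8, 6, 0, 2, 1, 5, 10]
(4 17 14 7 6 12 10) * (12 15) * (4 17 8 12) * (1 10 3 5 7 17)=[0, 10, 2, 5, 8, 7, 15, 6, 12, 9, 1, 11, 3, 13, 17, 4, 16, 14]=(1 10)(3 5 7 6 15 4 8 12)(14 17)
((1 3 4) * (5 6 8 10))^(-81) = (5 10 8 6) = [0, 1, 2, 3, 4, 10, 5, 7, 6, 9, 8]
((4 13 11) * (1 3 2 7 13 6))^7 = (1 6 4 11 13 7 2 3) = [0, 6, 3, 1, 11, 5, 4, 2, 8, 9, 10, 13, 12, 7]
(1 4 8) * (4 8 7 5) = [0, 8, 2, 3, 7, 4, 6, 5, 1] = (1 8)(4 7 5)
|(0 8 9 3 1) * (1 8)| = |(0 1)(3 8 9)| = 6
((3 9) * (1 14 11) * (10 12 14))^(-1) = (1 11 14 12 10)(3 9) = [0, 11, 2, 9, 4, 5, 6, 7, 8, 3, 1, 14, 10, 13, 12]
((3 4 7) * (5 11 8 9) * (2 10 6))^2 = (2 6 10)(3 7 4)(5 8)(9 11) = [0, 1, 6, 7, 3, 8, 10, 4, 5, 11, 2, 9]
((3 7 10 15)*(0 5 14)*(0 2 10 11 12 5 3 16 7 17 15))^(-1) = (0 10 2 14 5 12 11 7 16 15 17 3) = [10, 1, 14, 0, 4, 12, 6, 16, 8, 9, 2, 7, 11, 13, 5, 17, 15, 3]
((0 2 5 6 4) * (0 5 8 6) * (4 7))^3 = [6, 1, 7, 3, 2, 8, 5, 0, 4] = (0 6 5 8 4 2 7)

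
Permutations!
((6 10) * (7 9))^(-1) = (6 10)(7 9) = [0, 1, 2, 3, 4, 5, 10, 9, 8, 7, 6]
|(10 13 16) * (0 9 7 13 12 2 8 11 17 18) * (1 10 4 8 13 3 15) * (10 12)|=|(0 9 7 3 15 1 12 2 13 16 4 8 11 17 18)|=15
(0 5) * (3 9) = (0 5)(3 9) = [5, 1, 2, 9, 4, 0, 6, 7, 8, 3]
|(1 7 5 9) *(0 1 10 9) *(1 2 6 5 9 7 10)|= |(0 2 6 5)(1 10 7 9)|= 4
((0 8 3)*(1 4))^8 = (0 3 8) = [3, 1, 2, 8, 4, 5, 6, 7, 0]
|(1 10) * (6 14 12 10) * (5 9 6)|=|(1 5 9 6 14 12 10)|=7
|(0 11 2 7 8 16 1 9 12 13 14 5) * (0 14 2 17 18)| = 8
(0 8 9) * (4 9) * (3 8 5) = (0 5 3 8 4 9) = [5, 1, 2, 8, 9, 3, 6, 7, 4, 0]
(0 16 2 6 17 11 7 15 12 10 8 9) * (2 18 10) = (0 16 18 10 8 9)(2 6 17 11 7 15 12) = [16, 1, 6, 3, 4, 5, 17, 15, 9, 0, 8, 7, 2, 13, 14, 12, 18, 11, 10]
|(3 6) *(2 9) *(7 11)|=|(2 9)(3 6)(7 11)|=2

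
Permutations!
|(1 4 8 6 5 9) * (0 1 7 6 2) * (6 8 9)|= 14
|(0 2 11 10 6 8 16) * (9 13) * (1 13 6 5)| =|(0 2 11 10 5 1 13 9 6 8 16)| =11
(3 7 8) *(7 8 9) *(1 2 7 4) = (1 2 7 9 4)(3 8) = [0, 2, 7, 8, 1, 5, 6, 9, 3, 4]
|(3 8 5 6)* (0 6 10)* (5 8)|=5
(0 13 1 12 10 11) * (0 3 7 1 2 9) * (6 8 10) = (0 13 2 9)(1 12 6 8 10 11 3 7) = [13, 12, 9, 7, 4, 5, 8, 1, 10, 0, 11, 3, 6, 2]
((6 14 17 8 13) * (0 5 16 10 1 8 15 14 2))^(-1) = (0 2 6 13 8 1 10 16 5)(14 15 17) = [2, 10, 6, 3, 4, 0, 13, 7, 1, 9, 16, 11, 12, 8, 15, 17, 5, 14]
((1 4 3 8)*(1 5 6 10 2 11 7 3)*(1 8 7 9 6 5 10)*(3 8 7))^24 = [0, 11, 7, 3, 9, 5, 2, 6, 1, 10, 4, 8] = (1 11 8)(2 7 6)(4 9 10)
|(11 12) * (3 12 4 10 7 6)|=|(3 12 11 4 10 7 6)|=7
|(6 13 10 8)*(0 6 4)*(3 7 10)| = 8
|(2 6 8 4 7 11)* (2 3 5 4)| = |(2 6 8)(3 5 4 7 11)| = 15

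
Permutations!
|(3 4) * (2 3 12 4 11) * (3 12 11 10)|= 4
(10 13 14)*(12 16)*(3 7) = (3 7)(10 13 14)(12 16) = [0, 1, 2, 7, 4, 5, 6, 3, 8, 9, 13, 11, 16, 14, 10, 15, 12]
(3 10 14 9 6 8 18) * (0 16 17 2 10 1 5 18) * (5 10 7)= (0 16 17 2 7 5 18 3 1 10 14 9 6 8)= [16, 10, 7, 1, 4, 18, 8, 5, 0, 6, 14, 11, 12, 13, 9, 15, 17, 2, 3]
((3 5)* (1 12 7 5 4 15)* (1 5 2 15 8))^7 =[0, 4, 12, 15, 5, 2, 6, 1, 3, 9, 10, 11, 8, 13, 14, 7] =(1 4 5 2 12 8 3 15 7)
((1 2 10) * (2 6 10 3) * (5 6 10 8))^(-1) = (1 10)(2 3)(5 8 6) = [0, 10, 3, 2, 4, 8, 5, 7, 6, 9, 1]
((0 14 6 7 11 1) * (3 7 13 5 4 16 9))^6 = (0 16)(1 4)(3 6)(5 11)(7 13)(9 14) = [16, 4, 2, 6, 1, 11, 3, 13, 8, 14, 10, 5, 12, 7, 9, 15, 0]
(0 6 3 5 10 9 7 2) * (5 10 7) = [6, 1, 0, 10, 4, 7, 3, 2, 8, 5, 9] = (0 6 3 10 9 5 7 2)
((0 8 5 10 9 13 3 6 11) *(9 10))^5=(0 3 5 11 13 8 6 9)=[3, 1, 2, 5, 4, 11, 9, 7, 6, 0, 10, 13, 12, 8]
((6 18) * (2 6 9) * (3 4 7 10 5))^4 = (18)(3 5 10 7 4) = [0, 1, 2, 5, 3, 10, 6, 4, 8, 9, 7, 11, 12, 13, 14, 15, 16, 17, 18]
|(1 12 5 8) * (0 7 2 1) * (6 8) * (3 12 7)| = 6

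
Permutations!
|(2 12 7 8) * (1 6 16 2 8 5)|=7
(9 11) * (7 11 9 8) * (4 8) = [0, 1, 2, 3, 8, 5, 6, 11, 7, 9, 10, 4] = (4 8 7 11)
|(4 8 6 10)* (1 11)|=|(1 11)(4 8 6 10)|=4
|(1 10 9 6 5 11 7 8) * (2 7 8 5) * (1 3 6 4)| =|(1 10 9 4)(2 7 5 11 8 3 6)| =28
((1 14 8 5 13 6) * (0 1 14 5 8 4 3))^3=[13, 6, 2, 5, 1, 14, 3, 7, 8, 9, 10, 11, 12, 4, 0]=(0 13 4 1 6 3 5 14)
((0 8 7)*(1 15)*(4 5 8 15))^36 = (0 15 1 4 5 8 7) = [15, 4, 2, 3, 5, 8, 6, 0, 7, 9, 10, 11, 12, 13, 14, 1]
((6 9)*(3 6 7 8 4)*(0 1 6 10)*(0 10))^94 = [4, 3, 2, 8, 7, 5, 0, 6, 9, 1, 10] = (10)(0 4 7 6)(1 3 8 9)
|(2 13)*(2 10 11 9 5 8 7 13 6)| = |(2 6)(5 8 7 13 10 11 9)| = 14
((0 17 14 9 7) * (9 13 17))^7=[9, 1, 2, 3, 4, 5, 6, 0, 8, 7, 10, 11, 12, 17, 13, 15, 16, 14]=(0 9 7)(13 17 14)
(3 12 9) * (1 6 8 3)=(1 6 8 3 12 9)=[0, 6, 2, 12, 4, 5, 8, 7, 3, 1, 10, 11, 9]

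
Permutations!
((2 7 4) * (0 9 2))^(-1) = (0 4 7 2 9) = [4, 1, 9, 3, 7, 5, 6, 2, 8, 0]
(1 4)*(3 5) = (1 4)(3 5) = [0, 4, 2, 5, 1, 3]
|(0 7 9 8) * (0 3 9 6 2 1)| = 15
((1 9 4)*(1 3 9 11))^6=(11)=[0, 1, 2, 3, 4, 5, 6, 7, 8, 9, 10, 11]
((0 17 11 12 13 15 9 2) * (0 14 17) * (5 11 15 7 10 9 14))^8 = (14 15 17) = [0, 1, 2, 3, 4, 5, 6, 7, 8, 9, 10, 11, 12, 13, 15, 17, 16, 14]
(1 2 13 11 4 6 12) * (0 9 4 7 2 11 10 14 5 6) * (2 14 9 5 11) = (0 5 6 12 1 2 13 10 9 4)(7 14 11) = [5, 2, 13, 3, 0, 6, 12, 14, 8, 4, 9, 7, 1, 10, 11]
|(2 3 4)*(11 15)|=6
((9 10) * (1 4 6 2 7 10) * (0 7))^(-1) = (0 2 6 4 1 9 10 7) = [2, 9, 6, 3, 1, 5, 4, 0, 8, 10, 7]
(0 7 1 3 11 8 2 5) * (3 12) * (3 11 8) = (0 7 1 12 11 3 8 2 5) = [7, 12, 5, 8, 4, 0, 6, 1, 2, 9, 10, 3, 11]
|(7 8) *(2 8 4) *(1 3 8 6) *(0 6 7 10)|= |(0 6 1 3 8 10)(2 7 4)|= 6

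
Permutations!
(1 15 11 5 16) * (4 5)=(1 15 11 4 5 16)=[0, 15, 2, 3, 5, 16, 6, 7, 8, 9, 10, 4, 12, 13, 14, 11, 1]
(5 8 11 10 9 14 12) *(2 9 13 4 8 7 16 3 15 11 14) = (2 9)(3 15 11 10 13 4 8 14 12 5 7 16) = [0, 1, 9, 15, 8, 7, 6, 16, 14, 2, 13, 10, 5, 4, 12, 11, 3]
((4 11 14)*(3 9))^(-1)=(3 9)(4 14 11)=[0, 1, 2, 9, 14, 5, 6, 7, 8, 3, 10, 4, 12, 13, 11]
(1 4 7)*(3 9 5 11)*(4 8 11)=[0, 8, 2, 9, 7, 4, 6, 1, 11, 5, 10, 3]=(1 8 11 3 9 5 4 7)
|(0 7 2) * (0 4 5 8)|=6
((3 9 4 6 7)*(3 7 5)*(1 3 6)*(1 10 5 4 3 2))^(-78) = (4 5)(6 10) = [0, 1, 2, 3, 5, 4, 10, 7, 8, 9, 6]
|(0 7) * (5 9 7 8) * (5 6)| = 6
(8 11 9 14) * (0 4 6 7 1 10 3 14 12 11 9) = (0 4 6 7 1 10 3 14 8 9 12 11) = [4, 10, 2, 14, 6, 5, 7, 1, 9, 12, 3, 0, 11, 13, 8]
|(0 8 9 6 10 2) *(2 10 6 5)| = 5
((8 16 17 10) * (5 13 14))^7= (5 13 14)(8 10 17 16)= [0, 1, 2, 3, 4, 13, 6, 7, 10, 9, 17, 11, 12, 14, 5, 15, 8, 16]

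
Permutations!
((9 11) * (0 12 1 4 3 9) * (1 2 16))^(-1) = (0 11 9 3 4 1 16 2 12) = [11, 16, 12, 4, 1, 5, 6, 7, 8, 3, 10, 9, 0, 13, 14, 15, 2]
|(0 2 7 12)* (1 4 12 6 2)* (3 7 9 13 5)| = 28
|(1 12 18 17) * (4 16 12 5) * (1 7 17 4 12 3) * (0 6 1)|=|(0 6 1 5 12 18 4 16 3)(7 17)|=18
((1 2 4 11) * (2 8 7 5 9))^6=(1 4 9 7)(2 5 8 11)=[0, 4, 5, 3, 9, 8, 6, 1, 11, 7, 10, 2]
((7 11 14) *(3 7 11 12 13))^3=(3 13 12 7)(11 14)=[0, 1, 2, 13, 4, 5, 6, 3, 8, 9, 10, 14, 7, 12, 11]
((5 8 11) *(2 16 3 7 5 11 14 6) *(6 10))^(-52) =(2 3 5 14 6 16 7 8 10) =[0, 1, 3, 5, 4, 14, 16, 8, 10, 9, 2, 11, 12, 13, 6, 15, 7]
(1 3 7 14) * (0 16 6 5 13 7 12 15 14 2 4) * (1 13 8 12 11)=(0 16 6 5 8 12 15 14 13 7 2 4)(1 3 11)=[16, 3, 4, 11, 0, 8, 5, 2, 12, 9, 10, 1, 15, 7, 13, 14, 6]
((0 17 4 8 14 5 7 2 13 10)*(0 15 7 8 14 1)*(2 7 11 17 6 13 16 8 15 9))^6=(17)(0 16 10)(1 2 13)(6 8 9)=[16, 2, 13, 3, 4, 5, 8, 7, 9, 6, 0, 11, 12, 1, 14, 15, 10, 17]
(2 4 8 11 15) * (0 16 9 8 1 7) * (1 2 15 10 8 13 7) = (0 16 9 13 7)(2 4)(8 11 10) = [16, 1, 4, 3, 2, 5, 6, 0, 11, 13, 8, 10, 12, 7, 14, 15, 9]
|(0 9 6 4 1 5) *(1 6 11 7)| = |(0 9 11 7 1 5)(4 6)| = 6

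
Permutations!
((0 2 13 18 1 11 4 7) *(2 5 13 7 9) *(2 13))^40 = (1 13 4)(9 11 18) = [0, 13, 2, 3, 1, 5, 6, 7, 8, 11, 10, 18, 12, 4, 14, 15, 16, 17, 9]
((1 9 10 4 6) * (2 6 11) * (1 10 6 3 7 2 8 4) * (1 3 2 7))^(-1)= (1 3 10 6 9)(4 8 11)= [0, 3, 2, 10, 8, 5, 9, 7, 11, 1, 6, 4]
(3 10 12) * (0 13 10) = [13, 1, 2, 0, 4, 5, 6, 7, 8, 9, 12, 11, 3, 10] = (0 13 10 12 3)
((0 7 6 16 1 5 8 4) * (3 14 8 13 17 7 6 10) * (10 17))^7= (0 3 1 4 10 16 8 13 6 14 5)(7 17)= [3, 4, 2, 1, 10, 0, 14, 17, 13, 9, 16, 11, 12, 6, 5, 15, 8, 7]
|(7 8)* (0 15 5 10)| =4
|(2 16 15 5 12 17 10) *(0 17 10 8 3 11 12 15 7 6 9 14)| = |(0 17 8 3 11 12 10 2 16 7 6 9 14)(5 15)| = 26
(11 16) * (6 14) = [0, 1, 2, 3, 4, 5, 14, 7, 8, 9, 10, 16, 12, 13, 6, 15, 11] = (6 14)(11 16)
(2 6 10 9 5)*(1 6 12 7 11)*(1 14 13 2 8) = (1 6 10 9 5 8)(2 12 7 11 14 13) = [0, 6, 12, 3, 4, 8, 10, 11, 1, 5, 9, 14, 7, 2, 13]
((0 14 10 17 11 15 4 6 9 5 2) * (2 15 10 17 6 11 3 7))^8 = [17, 1, 14, 2, 11, 15, 9, 0, 8, 5, 6, 10, 12, 13, 3, 4, 16, 7] = (0 17 7)(2 14 3)(4 11 10 6 9 5 15)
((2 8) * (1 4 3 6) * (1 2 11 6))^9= [0, 1, 8, 3, 4, 5, 2, 7, 11, 9, 10, 6]= (2 8 11 6)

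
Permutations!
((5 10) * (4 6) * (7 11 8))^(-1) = (4 6)(5 10)(7 8 11) = [0, 1, 2, 3, 6, 10, 4, 8, 11, 9, 5, 7]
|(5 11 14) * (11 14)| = 2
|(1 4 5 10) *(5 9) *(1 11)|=6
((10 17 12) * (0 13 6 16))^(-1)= (0 16 6 13)(10 12 17)= [16, 1, 2, 3, 4, 5, 13, 7, 8, 9, 12, 11, 17, 0, 14, 15, 6, 10]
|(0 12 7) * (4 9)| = 6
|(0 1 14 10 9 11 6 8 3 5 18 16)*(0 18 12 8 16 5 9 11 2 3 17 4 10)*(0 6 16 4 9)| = 16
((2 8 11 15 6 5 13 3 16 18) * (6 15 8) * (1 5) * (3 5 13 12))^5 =[0, 16, 12, 1, 4, 2, 3, 7, 11, 9, 10, 8, 6, 18, 14, 15, 13, 17, 5] =(1 16 13 18 5 2 12 6 3)(8 11)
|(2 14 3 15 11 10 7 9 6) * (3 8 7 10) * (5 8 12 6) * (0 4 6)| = 12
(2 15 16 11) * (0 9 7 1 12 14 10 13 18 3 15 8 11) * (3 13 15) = (0 9 7 1 12 14 10 15 16)(2 8 11)(13 18) = [9, 12, 8, 3, 4, 5, 6, 1, 11, 7, 15, 2, 14, 18, 10, 16, 0, 17, 13]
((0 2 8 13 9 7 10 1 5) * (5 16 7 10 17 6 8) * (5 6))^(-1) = (0 5 17 7 16 1 10 9 13 8 6 2) = [5, 10, 0, 3, 4, 17, 2, 16, 6, 13, 9, 11, 12, 8, 14, 15, 1, 7]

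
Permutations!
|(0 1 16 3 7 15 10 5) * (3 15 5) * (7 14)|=9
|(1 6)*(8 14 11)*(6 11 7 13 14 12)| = |(1 11 8 12 6)(7 13 14)| = 15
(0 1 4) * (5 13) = [1, 4, 2, 3, 0, 13, 6, 7, 8, 9, 10, 11, 12, 5] = (0 1 4)(5 13)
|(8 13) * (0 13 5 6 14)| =6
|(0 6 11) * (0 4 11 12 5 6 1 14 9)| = 12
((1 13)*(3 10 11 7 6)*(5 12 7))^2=(13)(3 11 12 6 10 5 7)=[0, 1, 2, 11, 4, 7, 10, 3, 8, 9, 5, 12, 6, 13]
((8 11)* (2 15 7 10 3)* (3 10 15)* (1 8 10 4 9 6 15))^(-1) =(1 7 15 6 9 4 10 11 8)(2 3) =[0, 7, 3, 2, 10, 5, 9, 15, 1, 4, 11, 8, 12, 13, 14, 6]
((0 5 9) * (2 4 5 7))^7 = [7, 1, 4, 3, 5, 9, 6, 2, 8, 0] = (0 7 2 4 5 9)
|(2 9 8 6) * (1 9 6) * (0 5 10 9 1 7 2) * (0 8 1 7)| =|(0 5 10 9 1 7 2 6 8)| =9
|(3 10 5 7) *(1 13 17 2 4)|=20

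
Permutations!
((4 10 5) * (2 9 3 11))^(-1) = (2 11 3 9)(4 5 10) = [0, 1, 11, 9, 5, 10, 6, 7, 8, 2, 4, 3]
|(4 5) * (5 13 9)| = 4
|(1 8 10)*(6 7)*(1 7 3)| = |(1 8 10 7 6 3)| = 6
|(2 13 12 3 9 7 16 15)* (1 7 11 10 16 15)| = 11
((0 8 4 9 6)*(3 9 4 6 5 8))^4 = (0 8 9)(3 6 5) = [8, 1, 2, 6, 4, 3, 5, 7, 9, 0]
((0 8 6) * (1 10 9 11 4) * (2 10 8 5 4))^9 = (0 1)(2 10 9 11)(4 6)(5 8) = [1, 0, 10, 3, 6, 8, 4, 7, 5, 11, 9, 2]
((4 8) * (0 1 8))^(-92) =(8) =[0, 1, 2, 3, 4, 5, 6, 7, 8]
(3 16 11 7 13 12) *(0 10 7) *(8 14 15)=[10, 1, 2, 16, 4, 5, 6, 13, 14, 9, 7, 0, 3, 12, 15, 8, 11]=(0 10 7 13 12 3 16 11)(8 14 15)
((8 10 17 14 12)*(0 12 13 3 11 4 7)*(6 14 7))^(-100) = (0 8 17)(3 4 14)(6 13 11)(7 12 10) = [8, 1, 2, 4, 14, 5, 13, 12, 17, 9, 7, 6, 10, 11, 3, 15, 16, 0]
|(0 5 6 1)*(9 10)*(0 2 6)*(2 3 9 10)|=10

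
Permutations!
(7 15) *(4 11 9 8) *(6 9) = (4 11 6 9 8)(7 15) = [0, 1, 2, 3, 11, 5, 9, 15, 4, 8, 10, 6, 12, 13, 14, 7]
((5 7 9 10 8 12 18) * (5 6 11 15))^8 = (5 11 18 8 9)(6 12 10 7 15) = [0, 1, 2, 3, 4, 11, 12, 15, 9, 5, 7, 18, 10, 13, 14, 6, 16, 17, 8]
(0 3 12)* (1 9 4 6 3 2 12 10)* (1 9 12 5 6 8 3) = (0 2 5 6 1 12)(3 10 9 4 8) = [2, 12, 5, 10, 8, 6, 1, 7, 3, 4, 9, 11, 0]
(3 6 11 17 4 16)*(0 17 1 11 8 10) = [17, 11, 2, 6, 16, 5, 8, 7, 10, 9, 0, 1, 12, 13, 14, 15, 3, 4] = (0 17 4 16 3 6 8 10)(1 11)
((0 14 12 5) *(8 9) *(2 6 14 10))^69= (0 5 12 14 6 2 10)(8 9)= [5, 1, 10, 3, 4, 12, 2, 7, 9, 8, 0, 11, 14, 13, 6]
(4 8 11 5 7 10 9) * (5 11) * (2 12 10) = [0, 1, 12, 3, 8, 7, 6, 2, 5, 4, 9, 11, 10] = (2 12 10 9 4 8 5 7)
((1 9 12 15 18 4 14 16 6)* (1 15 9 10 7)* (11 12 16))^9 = (18) = [0, 1, 2, 3, 4, 5, 6, 7, 8, 9, 10, 11, 12, 13, 14, 15, 16, 17, 18]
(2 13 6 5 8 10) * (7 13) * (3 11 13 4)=(2 7 4 3 11 13 6 5 8 10)=[0, 1, 7, 11, 3, 8, 5, 4, 10, 9, 2, 13, 12, 6]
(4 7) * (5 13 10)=(4 7)(5 13 10)=[0, 1, 2, 3, 7, 13, 6, 4, 8, 9, 5, 11, 12, 10]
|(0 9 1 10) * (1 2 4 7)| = 7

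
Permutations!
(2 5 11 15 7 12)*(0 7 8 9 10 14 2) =(0 7 12)(2 5 11 15 8 9 10 14) =[7, 1, 5, 3, 4, 11, 6, 12, 9, 10, 14, 15, 0, 13, 2, 8]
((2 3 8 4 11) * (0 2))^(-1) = (0 11 4 8 3 2) = [11, 1, 0, 2, 8, 5, 6, 7, 3, 9, 10, 4]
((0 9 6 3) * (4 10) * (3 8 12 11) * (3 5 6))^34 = [9, 1, 2, 0, 4, 11, 5, 7, 6, 3, 10, 12, 8] = (0 9 3)(5 11 12 8 6)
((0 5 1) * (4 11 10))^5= (0 1 5)(4 10 11)= [1, 5, 2, 3, 10, 0, 6, 7, 8, 9, 11, 4]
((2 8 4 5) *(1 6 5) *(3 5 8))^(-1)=[0, 4, 5, 2, 8, 3, 1, 7, 6]=(1 4 8 6)(2 5 3)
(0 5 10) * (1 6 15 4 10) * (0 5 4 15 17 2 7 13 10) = [4, 6, 7, 3, 0, 1, 17, 13, 8, 9, 5, 11, 12, 10, 14, 15, 16, 2] = (0 4)(1 6 17 2 7 13 10 5)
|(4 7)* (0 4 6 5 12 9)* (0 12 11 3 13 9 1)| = |(0 4 7 6 5 11 3 13 9 12 1)| = 11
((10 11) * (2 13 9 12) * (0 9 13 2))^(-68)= (13)(0 9 12)= [9, 1, 2, 3, 4, 5, 6, 7, 8, 12, 10, 11, 0, 13]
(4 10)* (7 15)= (4 10)(7 15)= [0, 1, 2, 3, 10, 5, 6, 15, 8, 9, 4, 11, 12, 13, 14, 7]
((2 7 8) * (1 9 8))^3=(1 2 9 7 8)=[0, 2, 9, 3, 4, 5, 6, 8, 1, 7]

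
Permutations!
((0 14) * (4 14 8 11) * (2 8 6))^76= (0 14 4 11 8 2 6)= [14, 1, 6, 3, 11, 5, 0, 7, 2, 9, 10, 8, 12, 13, 4]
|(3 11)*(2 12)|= 2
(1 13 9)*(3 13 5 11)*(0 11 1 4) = (0 11 3 13 9 4)(1 5) = [11, 5, 2, 13, 0, 1, 6, 7, 8, 4, 10, 3, 12, 9]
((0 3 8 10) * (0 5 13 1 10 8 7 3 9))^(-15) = (0 9)(1 10 5 13)(3 7) = [9, 10, 2, 7, 4, 13, 6, 3, 8, 0, 5, 11, 12, 1]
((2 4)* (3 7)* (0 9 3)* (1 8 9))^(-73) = [7, 0, 4, 9, 2, 5, 6, 3, 1, 8] = (0 7 3 9 8 1)(2 4)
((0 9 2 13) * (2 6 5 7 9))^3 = (13)(5 6 9 7) = [0, 1, 2, 3, 4, 6, 9, 5, 8, 7, 10, 11, 12, 13]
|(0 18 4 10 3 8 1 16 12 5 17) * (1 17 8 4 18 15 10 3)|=|(18)(0 15 10 1 16 12 5 8 17)(3 4)|=18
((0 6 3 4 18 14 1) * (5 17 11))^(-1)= (0 1 14 18 4 3 6)(5 11 17)= [1, 14, 2, 6, 3, 11, 0, 7, 8, 9, 10, 17, 12, 13, 18, 15, 16, 5, 4]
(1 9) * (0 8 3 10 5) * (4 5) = (0 8 3 10 4 5)(1 9) = [8, 9, 2, 10, 5, 0, 6, 7, 3, 1, 4]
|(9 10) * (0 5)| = 2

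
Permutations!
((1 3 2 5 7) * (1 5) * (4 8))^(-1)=(1 2 3)(4 8)(5 7)=[0, 2, 3, 1, 8, 7, 6, 5, 4]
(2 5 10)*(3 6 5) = [0, 1, 3, 6, 4, 10, 5, 7, 8, 9, 2] = (2 3 6 5 10)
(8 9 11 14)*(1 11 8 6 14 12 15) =(1 11 12 15)(6 14)(8 9) =[0, 11, 2, 3, 4, 5, 14, 7, 9, 8, 10, 12, 15, 13, 6, 1]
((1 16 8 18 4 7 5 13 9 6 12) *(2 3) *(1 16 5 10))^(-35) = (1 5 13 9 6 12 16 8 18 4 7 10)(2 3) = [0, 5, 3, 2, 7, 13, 12, 10, 18, 6, 1, 11, 16, 9, 14, 15, 8, 17, 4]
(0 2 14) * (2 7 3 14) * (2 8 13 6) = (0 7 3 14)(2 8 13 6) = [7, 1, 8, 14, 4, 5, 2, 3, 13, 9, 10, 11, 12, 6, 0]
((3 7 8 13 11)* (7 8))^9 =[0, 1, 2, 8, 4, 5, 6, 7, 13, 9, 10, 3, 12, 11] =(3 8 13 11)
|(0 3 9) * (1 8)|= 6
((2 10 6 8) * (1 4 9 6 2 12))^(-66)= [0, 1, 2, 3, 4, 5, 6, 7, 8, 9, 10, 11, 12]= (12)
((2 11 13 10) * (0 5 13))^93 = (0 10)(2 5)(11 13) = [10, 1, 5, 3, 4, 2, 6, 7, 8, 9, 0, 13, 12, 11]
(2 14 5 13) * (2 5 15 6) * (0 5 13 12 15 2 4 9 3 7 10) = (0 5 12 15 6 4 9 3 7 10)(2 14) = [5, 1, 14, 7, 9, 12, 4, 10, 8, 3, 0, 11, 15, 13, 2, 6]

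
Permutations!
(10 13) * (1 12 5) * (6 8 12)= [0, 6, 2, 3, 4, 1, 8, 7, 12, 9, 13, 11, 5, 10]= (1 6 8 12 5)(10 13)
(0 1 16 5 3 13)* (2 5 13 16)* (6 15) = (0 1 2 5 3 16 13)(6 15) = [1, 2, 5, 16, 4, 3, 15, 7, 8, 9, 10, 11, 12, 0, 14, 6, 13]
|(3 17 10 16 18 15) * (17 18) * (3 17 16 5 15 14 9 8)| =|(3 18 14 9 8)(5 15 17 10)| =20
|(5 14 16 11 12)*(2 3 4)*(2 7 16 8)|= |(2 3 4 7 16 11 12 5 14 8)|= 10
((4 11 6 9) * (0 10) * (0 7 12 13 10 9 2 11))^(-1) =[4, 1, 6, 3, 9, 5, 11, 10, 8, 0, 13, 2, 7, 12] =(0 4 9)(2 6 11)(7 10 13 12)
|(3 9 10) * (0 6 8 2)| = |(0 6 8 2)(3 9 10)| = 12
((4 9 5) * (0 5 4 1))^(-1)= (0 1 5)(4 9)= [1, 5, 2, 3, 9, 0, 6, 7, 8, 4]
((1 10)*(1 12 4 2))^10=(12)=[0, 1, 2, 3, 4, 5, 6, 7, 8, 9, 10, 11, 12]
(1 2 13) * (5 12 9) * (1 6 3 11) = [0, 2, 13, 11, 4, 12, 3, 7, 8, 5, 10, 1, 9, 6] = (1 2 13 6 3 11)(5 12 9)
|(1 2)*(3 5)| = 2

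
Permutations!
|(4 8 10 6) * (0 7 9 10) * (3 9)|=|(0 7 3 9 10 6 4 8)|=8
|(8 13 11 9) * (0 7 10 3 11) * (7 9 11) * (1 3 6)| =20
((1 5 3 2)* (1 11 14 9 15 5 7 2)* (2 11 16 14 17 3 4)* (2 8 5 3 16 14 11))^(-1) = [0, 3, 7, 15, 5, 8, 6, 1, 4, 14, 10, 16, 12, 13, 2, 9, 17, 11] = (1 3 15 9 14 2 7)(4 5 8)(11 16 17)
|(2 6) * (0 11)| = 2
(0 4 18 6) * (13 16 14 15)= (0 4 18 6)(13 16 14 15)= [4, 1, 2, 3, 18, 5, 0, 7, 8, 9, 10, 11, 12, 16, 15, 13, 14, 17, 6]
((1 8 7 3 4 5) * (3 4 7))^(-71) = (1 8 3 7 4 5) = [0, 8, 2, 7, 5, 1, 6, 4, 3]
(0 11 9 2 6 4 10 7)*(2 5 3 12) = (0 11 9 5 3 12 2 6 4 10 7) = [11, 1, 6, 12, 10, 3, 4, 0, 8, 5, 7, 9, 2]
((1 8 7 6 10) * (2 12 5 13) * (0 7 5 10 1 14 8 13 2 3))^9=[1, 0, 14, 6, 4, 10, 3, 13, 12, 9, 5, 11, 8, 7, 2]=(0 1)(2 14)(3 6)(5 10)(7 13)(8 12)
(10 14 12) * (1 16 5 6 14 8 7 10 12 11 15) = (1 16 5 6 14 11 15)(7 10 8) = [0, 16, 2, 3, 4, 6, 14, 10, 7, 9, 8, 15, 12, 13, 11, 1, 5]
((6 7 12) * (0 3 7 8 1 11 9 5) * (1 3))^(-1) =(0 5 9 11 1)(3 8 6 12 7) =[5, 0, 2, 8, 4, 9, 12, 3, 6, 11, 10, 1, 7]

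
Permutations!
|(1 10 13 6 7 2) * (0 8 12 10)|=|(0 8 12 10 13 6 7 2 1)|=9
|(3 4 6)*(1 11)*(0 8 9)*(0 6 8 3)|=|(0 3 4 8 9 6)(1 11)|=6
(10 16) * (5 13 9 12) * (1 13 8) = (1 13 9 12 5 8)(10 16) = [0, 13, 2, 3, 4, 8, 6, 7, 1, 12, 16, 11, 5, 9, 14, 15, 10]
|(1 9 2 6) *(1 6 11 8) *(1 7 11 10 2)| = 6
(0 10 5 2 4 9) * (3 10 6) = (0 6 3 10 5 2 4 9) = [6, 1, 4, 10, 9, 2, 3, 7, 8, 0, 5]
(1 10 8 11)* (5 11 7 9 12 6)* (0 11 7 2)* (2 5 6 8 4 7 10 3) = (0 11 1 3 2)(4 7 9 12 8 5 10) = [11, 3, 0, 2, 7, 10, 6, 9, 5, 12, 4, 1, 8]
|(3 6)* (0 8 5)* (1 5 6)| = 6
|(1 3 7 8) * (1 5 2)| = 6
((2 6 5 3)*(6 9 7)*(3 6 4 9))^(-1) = [0, 1, 3, 2, 7, 6, 5, 9, 8, 4] = (2 3)(4 7 9)(5 6)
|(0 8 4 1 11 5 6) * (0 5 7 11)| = |(0 8 4 1)(5 6)(7 11)| = 4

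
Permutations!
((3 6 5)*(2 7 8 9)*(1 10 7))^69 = (1 8)(2 7)(9 10) = [0, 8, 7, 3, 4, 5, 6, 2, 1, 10, 9]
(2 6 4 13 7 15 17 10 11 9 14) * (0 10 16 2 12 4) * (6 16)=(0 10 11 9 14 12 4 13 7 15 17 6)(2 16)=[10, 1, 16, 3, 13, 5, 0, 15, 8, 14, 11, 9, 4, 7, 12, 17, 2, 6]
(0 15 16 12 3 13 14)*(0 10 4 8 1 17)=(0 15 16 12 3 13 14 10 4 8 1 17)=[15, 17, 2, 13, 8, 5, 6, 7, 1, 9, 4, 11, 3, 14, 10, 16, 12, 0]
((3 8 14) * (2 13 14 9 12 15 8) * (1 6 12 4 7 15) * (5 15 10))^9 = (2 13 14 3)(4 10 15 9 7 5 8) = [0, 1, 13, 2, 10, 8, 6, 5, 4, 7, 15, 11, 12, 14, 3, 9]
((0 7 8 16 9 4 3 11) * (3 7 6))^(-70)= (16)(0 3)(6 11)= [3, 1, 2, 0, 4, 5, 11, 7, 8, 9, 10, 6, 12, 13, 14, 15, 16]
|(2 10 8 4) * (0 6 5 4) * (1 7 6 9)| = |(0 9 1 7 6 5 4 2 10 8)| = 10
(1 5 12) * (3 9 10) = (1 5 12)(3 9 10) = [0, 5, 2, 9, 4, 12, 6, 7, 8, 10, 3, 11, 1]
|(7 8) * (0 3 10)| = 6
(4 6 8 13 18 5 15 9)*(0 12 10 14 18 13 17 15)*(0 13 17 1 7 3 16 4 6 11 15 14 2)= (0 12 10 2)(1 7 3 16 4 11 15 9 6 8)(5 13 17 14 18)= [12, 7, 0, 16, 11, 13, 8, 3, 1, 6, 2, 15, 10, 17, 18, 9, 4, 14, 5]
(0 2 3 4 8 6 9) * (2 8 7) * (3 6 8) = (0 3 4 7 2 6 9) = [3, 1, 6, 4, 7, 5, 9, 2, 8, 0]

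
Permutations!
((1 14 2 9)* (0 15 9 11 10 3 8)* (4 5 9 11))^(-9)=(0 10)(1 4)(2 9)(3 15)(5 14)(8 11)=[10, 4, 9, 15, 1, 14, 6, 7, 11, 2, 0, 8, 12, 13, 5, 3]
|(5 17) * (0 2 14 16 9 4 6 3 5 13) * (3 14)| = 30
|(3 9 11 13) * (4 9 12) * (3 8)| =7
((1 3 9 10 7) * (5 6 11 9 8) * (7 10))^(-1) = (1 7 9 11 6 5 8 3) = [0, 7, 2, 1, 4, 8, 5, 9, 3, 11, 10, 6]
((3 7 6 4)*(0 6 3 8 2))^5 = [0, 1, 2, 7, 4, 5, 6, 3, 8] = (8)(3 7)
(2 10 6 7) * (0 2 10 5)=(0 2 5)(6 7 10)=[2, 1, 5, 3, 4, 0, 7, 10, 8, 9, 6]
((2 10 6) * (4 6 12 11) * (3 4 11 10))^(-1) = [0, 1, 6, 2, 3, 5, 4, 7, 8, 9, 12, 11, 10] = (2 6 4 3)(10 12)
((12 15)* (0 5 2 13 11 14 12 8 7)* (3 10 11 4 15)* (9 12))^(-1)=(0 7 8 15 4 13 2 5)(3 12 9 14 11 10)=[7, 1, 5, 12, 13, 0, 6, 8, 15, 14, 3, 10, 9, 2, 11, 4]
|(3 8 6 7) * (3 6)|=|(3 8)(6 7)|=2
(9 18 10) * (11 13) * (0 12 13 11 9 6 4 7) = [12, 1, 2, 3, 7, 5, 4, 0, 8, 18, 6, 11, 13, 9, 14, 15, 16, 17, 10] = (0 12 13 9 18 10 6 4 7)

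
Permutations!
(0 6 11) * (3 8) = [6, 1, 2, 8, 4, 5, 11, 7, 3, 9, 10, 0] = (0 6 11)(3 8)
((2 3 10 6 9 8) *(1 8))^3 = (1 3 9 2 6 8 10) = [0, 3, 6, 9, 4, 5, 8, 7, 10, 2, 1]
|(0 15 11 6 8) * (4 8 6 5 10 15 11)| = 7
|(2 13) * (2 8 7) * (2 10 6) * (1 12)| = 6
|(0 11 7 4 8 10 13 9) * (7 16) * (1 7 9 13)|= 20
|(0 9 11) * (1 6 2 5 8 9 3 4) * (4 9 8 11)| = |(0 3 9 4 1 6 2 5 11)| = 9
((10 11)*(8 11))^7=[0, 1, 2, 3, 4, 5, 6, 7, 11, 9, 8, 10]=(8 11 10)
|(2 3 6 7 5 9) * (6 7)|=|(2 3 7 5 9)|=5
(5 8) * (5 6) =(5 8 6) =[0, 1, 2, 3, 4, 8, 5, 7, 6]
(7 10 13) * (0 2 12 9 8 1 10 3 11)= [2, 10, 12, 11, 4, 5, 6, 3, 1, 8, 13, 0, 9, 7]= (0 2 12 9 8 1 10 13 7 3 11)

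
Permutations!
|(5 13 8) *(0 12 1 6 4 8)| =|(0 12 1 6 4 8 5 13)| =8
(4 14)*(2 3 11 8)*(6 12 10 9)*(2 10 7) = (2 3 11 8 10 9 6 12 7)(4 14) = [0, 1, 3, 11, 14, 5, 12, 2, 10, 6, 9, 8, 7, 13, 4]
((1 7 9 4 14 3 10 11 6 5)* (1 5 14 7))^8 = (3 6 10 14 11)(4 9 7) = [0, 1, 2, 6, 9, 5, 10, 4, 8, 7, 14, 3, 12, 13, 11]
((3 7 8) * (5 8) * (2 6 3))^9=(2 7)(3 8)(5 6)=[0, 1, 7, 8, 4, 6, 5, 2, 3]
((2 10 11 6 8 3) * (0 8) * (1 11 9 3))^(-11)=(0 6 11 1 8)(2 10 9 3)=[6, 8, 10, 2, 4, 5, 11, 7, 0, 3, 9, 1]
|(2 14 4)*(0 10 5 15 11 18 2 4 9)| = 9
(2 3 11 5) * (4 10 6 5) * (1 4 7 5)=(1 4 10 6)(2 3 11 7 5)=[0, 4, 3, 11, 10, 2, 1, 5, 8, 9, 6, 7]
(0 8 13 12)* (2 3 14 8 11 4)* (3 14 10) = (0 11 4 2 14 8 13 12)(3 10) = [11, 1, 14, 10, 2, 5, 6, 7, 13, 9, 3, 4, 0, 12, 8]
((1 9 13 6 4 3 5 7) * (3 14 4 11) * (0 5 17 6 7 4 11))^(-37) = (0 14 17 5 11 6 4 3)(1 7 13 9) = [14, 7, 2, 0, 3, 11, 4, 13, 8, 1, 10, 6, 12, 9, 17, 15, 16, 5]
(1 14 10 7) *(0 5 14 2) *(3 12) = [5, 2, 0, 12, 4, 14, 6, 1, 8, 9, 7, 11, 3, 13, 10] = (0 5 14 10 7 1 2)(3 12)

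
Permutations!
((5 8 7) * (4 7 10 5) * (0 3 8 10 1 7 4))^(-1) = (0 7 1 8 3)(5 10) = [7, 8, 2, 0, 4, 10, 6, 1, 3, 9, 5]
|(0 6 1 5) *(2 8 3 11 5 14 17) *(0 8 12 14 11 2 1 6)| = 9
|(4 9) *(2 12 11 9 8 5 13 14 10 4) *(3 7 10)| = |(2 12 11 9)(3 7 10 4 8 5 13 14)| = 8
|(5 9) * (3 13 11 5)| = |(3 13 11 5 9)| = 5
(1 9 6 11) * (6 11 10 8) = (1 9 11)(6 10 8) = [0, 9, 2, 3, 4, 5, 10, 7, 6, 11, 8, 1]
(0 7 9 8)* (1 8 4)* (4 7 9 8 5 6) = (0 9 7 8)(1 5 6 4) = [9, 5, 2, 3, 1, 6, 4, 8, 0, 7]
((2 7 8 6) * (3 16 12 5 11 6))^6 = (2 5 3)(6 12 8)(7 11 16) = [0, 1, 5, 2, 4, 3, 12, 11, 6, 9, 10, 16, 8, 13, 14, 15, 7]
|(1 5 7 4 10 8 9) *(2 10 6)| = |(1 5 7 4 6 2 10 8 9)| = 9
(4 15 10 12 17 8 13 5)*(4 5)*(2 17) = [0, 1, 17, 3, 15, 5, 6, 7, 13, 9, 12, 11, 2, 4, 14, 10, 16, 8] = (2 17 8 13 4 15 10 12)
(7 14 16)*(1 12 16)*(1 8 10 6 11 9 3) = (1 12 16 7 14 8 10 6 11 9 3) = [0, 12, 2, 1, 4, 5, 11, 14, 10, 3, 6, 9, 16, 13, 8, 15, 7]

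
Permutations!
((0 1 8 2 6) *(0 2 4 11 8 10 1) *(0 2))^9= (11)(1 10)= [0, 10, 2, 3, 4, 5, 6, 7, 8, 9, 1, 11]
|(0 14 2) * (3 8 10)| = |(0 14 2)(3 8 10)| = 3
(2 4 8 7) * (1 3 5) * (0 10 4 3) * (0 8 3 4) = (0 10)(1 8 7 2 4 3 5) = [10, 8, 4, 5, 3, 1, 6, 2, 7, 9, 0]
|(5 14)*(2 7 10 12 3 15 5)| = |(2 7 10 12 3 15 5 14)| = 8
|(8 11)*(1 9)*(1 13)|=|(1 9 13)(8 11)|=6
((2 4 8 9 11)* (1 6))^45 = (11)(1 6) = [0, 6, 2, 3, 4, 5, 1, 7, 8, 9, 10, 11]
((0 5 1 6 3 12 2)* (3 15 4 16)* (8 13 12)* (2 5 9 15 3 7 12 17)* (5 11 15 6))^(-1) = (0 2 17 13 8 3 6 9)(1 5)(4 15 11 12 7 16) = [2, 5, 17, 6, 15, 1, 9, 16, 3, 0, 10, 12, 7, 8, 14, 11, 4, 13]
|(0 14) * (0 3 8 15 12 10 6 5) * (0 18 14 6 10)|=|(0 6 5 18 14 3 8 15 12)|=9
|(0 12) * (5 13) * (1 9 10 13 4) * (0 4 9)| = 4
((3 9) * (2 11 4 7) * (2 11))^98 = (4 11 7) = [0, 1, 2, 3, 11, 5, 6, 4, 8, 9, 10, 7]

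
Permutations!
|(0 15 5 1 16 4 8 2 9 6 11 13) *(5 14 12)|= |(0 15 14 12 5 1 16 4 8 2 9 6 11 13)|= 14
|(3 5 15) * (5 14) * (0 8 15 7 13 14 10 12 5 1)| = |(0 8 15 3 10 12 5 7 13 14 1)| = 11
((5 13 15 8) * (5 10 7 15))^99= (5 13)(7 10 8 15)= [0, 1, 2, 3, 4, 13, 6, 10, 15, 9, 8, 11, 12, 5, 14, 7]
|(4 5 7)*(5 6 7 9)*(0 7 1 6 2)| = |(0 7 4 2)(1 6)(5 9)| = 4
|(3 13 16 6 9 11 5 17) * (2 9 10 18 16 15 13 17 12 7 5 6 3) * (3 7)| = 12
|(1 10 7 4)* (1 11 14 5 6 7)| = 6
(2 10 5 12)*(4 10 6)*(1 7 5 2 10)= (1 7 5 12 10 2 6 4)= [0, 7, 6, 3, 1, 12, 4, 5, 8, 9, 2, 11, 10]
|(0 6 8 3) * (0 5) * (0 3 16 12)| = |(0 6 8 16 12)(3 5)| = 10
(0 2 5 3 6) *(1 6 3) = (0 2 5 1 6) = [2, 6, 5, 3, 4, 1, 0]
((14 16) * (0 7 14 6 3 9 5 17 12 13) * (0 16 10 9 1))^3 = [10, 14, 2, 7, 4, 13, 0, 9, 8, 12, 17, 11, 6, 3, 5, 15, 1, 16] = (0 10 17 16 1 14 5 13 3 7 9 12 6)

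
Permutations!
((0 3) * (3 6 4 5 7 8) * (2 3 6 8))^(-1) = (0 3 2 7 5 4 6 8) = [3, 1, 7, 2, 6, 4, 8, 5, 0]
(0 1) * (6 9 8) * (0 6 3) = (0 1 6 9 8 3) = [1, 6, 2, 0, 4, 5, 9, 7, 3, 8]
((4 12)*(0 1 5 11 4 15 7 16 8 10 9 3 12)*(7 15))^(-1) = (0 4 11 5 1)(3 9 10 8 16 7 12) = [4, 0, 2, 9, 11, 1, 6, 12, 16, 10, 8, 5, 3, 13, 14, 15, 7]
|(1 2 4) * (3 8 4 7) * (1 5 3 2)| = |(2 7)(3 8 4 5)| = 4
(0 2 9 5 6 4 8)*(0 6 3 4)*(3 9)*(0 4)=(0 2 3)(4 8 6)(5 9)=[2, 1, 3, 0, 8, 9, 4, 7, 6, 5]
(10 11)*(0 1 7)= (0 1 7)(10 11)= [1, 7, 2, 3, 4, 5, 6, 0, 8, 9, 11, 10]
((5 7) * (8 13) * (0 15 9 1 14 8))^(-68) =(0 9 14 13 15 1 8) =[9, 8, 2, 3, 4, 5, 6, 7, 0, 14, 10, 11, 12, 15, 13, 1]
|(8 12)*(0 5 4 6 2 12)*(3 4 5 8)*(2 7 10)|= |(0 8)(2 12 3 4 6 7 10)|= 14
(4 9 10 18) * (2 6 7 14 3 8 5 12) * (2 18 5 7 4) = (2 6 4 9 10 5 12 18)(3 8 7 14) = [0, 1, 6, 8, 9, 12, 4, 14, 7, 10, 5, 11, 18, 13, 3, 15, 16, 17, 2]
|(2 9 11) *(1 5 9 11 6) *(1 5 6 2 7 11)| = |(1 6 5 9 2)(7 11)| = 10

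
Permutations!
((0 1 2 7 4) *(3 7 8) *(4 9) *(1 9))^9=(9)(1 7 3 8 2)=[0, 7, 1, 8, 4, 5, 6, 3, 2, 9]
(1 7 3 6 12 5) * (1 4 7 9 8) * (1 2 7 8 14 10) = (1 9 14 10)(2 7 3 6 12 5 4 8) = [0, 9, 7, 6, 8, 4, 12, 3, 2, 14, 1, 11, 5, 13, 10]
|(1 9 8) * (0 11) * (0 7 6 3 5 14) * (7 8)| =|(0 11 8 1 9 7 6 3 5 14)| =10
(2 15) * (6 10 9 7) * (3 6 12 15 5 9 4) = [0, 1, 5, 6, 3, 9, 10, 12, 8, 7, 4, 11, 15, 13, 14, 2] = (2 5 9 7 12 15)(3 6 10 4)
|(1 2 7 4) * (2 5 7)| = |(1 5 7 4)| = 4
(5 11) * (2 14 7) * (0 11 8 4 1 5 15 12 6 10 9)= (0 11 15 12 6 10 9)(1 5 8 4)(2 14 7)= [11, 5, 14, 3, 1, 8, 10, 2, 4, 0, 9, 15, 6, 13, 7, 12]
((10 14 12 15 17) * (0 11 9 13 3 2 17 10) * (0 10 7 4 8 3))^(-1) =(0 13 9 11)(2 3 8 4 7 15 12 14 10 17) =[13, 1, 3, 8, 7, 5, 6, 15, 4, 11, 17, 0, 14, 9, 10, 12, 16, 2]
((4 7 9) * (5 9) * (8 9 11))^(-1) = [0, 1, 2, 3, 9, 7, 6, 4, 11, 8, 10, 5] = (4 9 8 11 5 7)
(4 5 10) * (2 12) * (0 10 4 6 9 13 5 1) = (0 10 6 9 13 5 4 1)(2 12) = [10, 0, 12, 3, 1, 4, 9, 7, 8, 13, 6, 11, 2, 5]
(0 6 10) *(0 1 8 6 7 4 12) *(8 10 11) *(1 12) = (0 7 4 1 10 12)(6 11 8) = [7, 10, 2, 3, 1, 5, 11, 4, 6, 9, 12, 8, 0]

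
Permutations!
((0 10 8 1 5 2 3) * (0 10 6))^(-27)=(0 6)(1 3)(2 8)(5 10)=[6, 3, 8, 1, 4, 10, 0, 7, 2, 9, 5]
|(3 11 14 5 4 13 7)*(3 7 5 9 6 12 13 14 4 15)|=10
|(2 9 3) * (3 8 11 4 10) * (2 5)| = 8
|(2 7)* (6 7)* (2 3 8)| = |(2 6 7 3 8)| = 5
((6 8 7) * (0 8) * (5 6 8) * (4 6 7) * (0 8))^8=(0 7 5)(4 8 6)=[7, 1, 2, 3, 8, 0, 4, 5, 6]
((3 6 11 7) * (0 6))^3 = (0 7 6 3 11) = [7, 1, 2, 11, 4, 5, 3, 6, 8, 9, 10, 0]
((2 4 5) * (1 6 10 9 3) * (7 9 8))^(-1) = [0, 3, 5, 9, 2, 4, 1, 8, 10, 7, 6] = (1 3 9 7 8 10 6)(2 5 4)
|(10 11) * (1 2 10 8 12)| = |(1 2 10 11 8 12)| = 6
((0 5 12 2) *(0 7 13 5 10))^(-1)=(0 10)(2 12 5 13 7)=[10, 1, 12, 3, 4, 13, 6, 2, 8, 9, 0, 11, 5, 7]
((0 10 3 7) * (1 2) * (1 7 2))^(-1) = (0 7 2 3 10) = [7, 1, 3, 10, 4, 5, 6, 2, 8, 9, 0]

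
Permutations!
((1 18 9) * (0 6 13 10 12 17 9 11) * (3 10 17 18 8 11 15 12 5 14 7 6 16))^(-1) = (0 11 8 1 9 17 13 6 7 14 5 10 3 16)(12 15 18) = [11, 9, 2, 16, 4, 10, 7, 14, 1, 17, 3, 8, 15, 6, 5, 18, 0, 13, 12]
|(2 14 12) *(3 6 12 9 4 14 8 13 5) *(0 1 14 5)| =12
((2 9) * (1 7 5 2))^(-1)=(1 9 2 5 7)=[0, 9, 5, 3, 4, 7, 6, 1, 8, 2]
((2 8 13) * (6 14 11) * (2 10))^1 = (2 8 13 10)(6 14 11) = [0, 1, 8, 3, 4, 5, 14, 7, 13, 9, 2, 6, 12, 10, 11]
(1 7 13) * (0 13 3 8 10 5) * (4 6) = (0 13 1 7 3 8 10 5)(4 6) = [13, 7, 2, 8, 6, 0, 4, 3, 10, 9, 5, 11, 12, 1]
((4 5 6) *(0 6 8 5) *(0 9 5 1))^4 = (0 5 6 8 4 1 9) = [5, 9, 2, 3, 1, 6, 8, 7, 4, 0]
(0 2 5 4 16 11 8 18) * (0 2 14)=(0 14)(2 5 4 16 11 8 18)=[14, 1, 5, 3, 16, 4, 6, 7, 18, 9, 10, 8, 12, 13, 0, 15, 11, 17, 2]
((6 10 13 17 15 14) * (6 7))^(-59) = (6 15 10 14 13 7 17) = [0, 1, 2, 3, 4, 5, 15, 17, 8, 9, 14, 11, 12, 7, 13, 10, 16, 6]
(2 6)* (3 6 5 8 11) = (2 5 8 11 3 6) = [0, 1, 5, 6, 4, 8, 2, 7, 11, 9, 10, 3]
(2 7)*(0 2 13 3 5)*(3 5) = (0 2 7 13 5) = [2, 1, 7, 3, 4, 0, 6, 13, 8, 9, 10, 11, 12, 5]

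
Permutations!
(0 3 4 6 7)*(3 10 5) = (0 10 5 3 4 6 7) = [10, 1, 2, 4, 6, 3, 7, 0, 8, 9, 5]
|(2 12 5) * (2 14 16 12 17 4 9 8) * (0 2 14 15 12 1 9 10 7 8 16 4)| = 15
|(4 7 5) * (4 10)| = |(4 7 5 10)| = 4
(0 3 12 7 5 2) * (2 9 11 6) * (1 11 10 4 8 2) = (0 3 12 7 5 9 10 4 8 2)(1 11 6) = [3, 11, 0, 12, 8, 9, 1, 5, 2, 10, 4, 6, 7]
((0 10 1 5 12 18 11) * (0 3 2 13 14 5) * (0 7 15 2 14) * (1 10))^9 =(0 15)(1 2)(3 12)(5 11)(7 13)(14 18) =[15, 2, 1, 12, 4, 11, 6, 13, 8, 9, 10, 5, 3, 7, 18, 0, 16, 17, 14]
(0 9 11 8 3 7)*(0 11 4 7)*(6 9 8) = [8, 1, 2, 0, 7, 5, 9, 11, 3, 4, 10, 6] = (0 8 3)(4 7 11 6 9)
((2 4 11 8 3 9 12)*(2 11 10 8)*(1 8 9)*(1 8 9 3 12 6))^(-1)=(1 6 9)(2 11 12 8 3 10 4)=[0, 6, 11, 10, 2, 5, 9, 7, 3, 1, 4, 12, 8]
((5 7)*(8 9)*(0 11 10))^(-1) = (0 10 11)(5 7)(8 9) = [10, 1, 2, 3, 4, 7, 6, 5, 9, 8, 11, 0]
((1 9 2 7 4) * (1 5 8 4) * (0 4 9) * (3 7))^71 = (0 1 7 3 2 9 8 5 4) = [1, 7, 9, 2, 0, 4, 6, 3, 5, 8]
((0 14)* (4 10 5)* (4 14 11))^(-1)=(0 14 5 10 4 11)=[14, 1, 2, 3, 11, 10, 6, 7, 8, 9, 4, 0, 12, 13, 5]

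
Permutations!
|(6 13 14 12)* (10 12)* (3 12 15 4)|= |(3 12 6 13 14 10 15 4)|= 8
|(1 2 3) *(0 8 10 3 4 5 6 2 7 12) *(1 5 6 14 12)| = |(0 8 10 3 5 14 12)(1 7)(2 4 6)| = 42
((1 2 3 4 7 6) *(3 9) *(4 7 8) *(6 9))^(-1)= (1 6 2)(3 9 7)(4 8)= [0, 6, 1, 9, 8, 5, 2, 3, 4, 7]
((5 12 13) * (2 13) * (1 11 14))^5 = (1 14 11)(2 13 5 12) = [0, 14, 13, 3, 4, 12, 6, 7, 8, 9, 10, 1, 2, 5, 11]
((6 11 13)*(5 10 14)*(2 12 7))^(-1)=(2 7 12)(5 14 10)(6 13 11)=[0, 1, 7, 3, 4, 14, 13, 12, 8, 9, 5, 6, 2, 11, 10]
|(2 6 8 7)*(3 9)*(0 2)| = 10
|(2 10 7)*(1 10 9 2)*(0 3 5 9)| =|(0 3 5 9 2)(1 10 7)| =15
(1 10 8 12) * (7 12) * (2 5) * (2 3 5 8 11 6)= (1 10 11 6 2 8 7 12)(3 5)= [0, 10, 8, 5, 4, 3, 2, 12, 7, 9, 11, 6, 1]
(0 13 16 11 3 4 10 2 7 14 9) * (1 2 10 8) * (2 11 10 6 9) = [13, 11, 7, 4, 8, 5, 9, 14, 1, 0, 6, 3, 12, 16, 2, 15, 10] = (0 13 16 10 6 9)(1 11 3 4 8)(2 7 14)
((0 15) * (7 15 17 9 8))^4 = (0 7 9)(8 17 15) = [7, 1, 2, 3, 4, 5, 6, 9, 17, 0, 10, 11, 12, 13, 14, 8, 16, 15]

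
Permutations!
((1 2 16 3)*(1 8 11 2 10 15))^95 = (16)(1 15 10) = [0, 15, 2, 3, 4, 5, 6, 7, 8, 9, 1, 11, 12, 13, 14, 10, 16]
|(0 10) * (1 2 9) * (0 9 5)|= 6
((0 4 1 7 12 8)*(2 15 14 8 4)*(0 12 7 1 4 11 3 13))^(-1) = (0 13 3 11 12 8 14 15 2) = [13, 1, 0, 11, 4, 5, 6, 7, 14, 9, 10, 12, 8, 3, 15, 2]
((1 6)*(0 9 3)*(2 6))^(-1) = (0 3 9)(1 6 2) = [3, 6, 1, 9, 4, 5, 2, 7, 8, 0]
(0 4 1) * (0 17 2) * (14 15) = [4, 17, 0, 3, 1, 5, 6, 7, 8, 9, 10, 11, 12, 13, 15, 14, 16, 2] = (0 4 1 17 2)(14 15)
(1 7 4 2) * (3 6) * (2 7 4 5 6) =[0, 4, 1, 2, 7, 6, 3, 5] =(1 4 7 5 6 3 2)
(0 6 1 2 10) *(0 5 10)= [6, 2, 0, 3, 4, 10, 1, 7, 8, 9, 5]= (0 6 1 2)(5 10)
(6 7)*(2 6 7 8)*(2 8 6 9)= (2 9)= [0, 1, 9, 3, 4, 5, 6, 7, 8, 2]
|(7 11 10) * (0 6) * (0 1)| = 3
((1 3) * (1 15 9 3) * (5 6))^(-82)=(3 9 15)=[0, 1, 2, 9, 4, 5, 6, 7, 8, 15, 10, 11, 12, 13, 14, 3]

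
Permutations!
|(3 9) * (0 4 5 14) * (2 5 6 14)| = 4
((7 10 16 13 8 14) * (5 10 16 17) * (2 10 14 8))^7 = (2 13 16 7 14 5 17 10) = [0, 1, 13, 3, 4, 17, 6, 14, 8, 9, 2, 11, 12, 16, 5, 15, 7, 10]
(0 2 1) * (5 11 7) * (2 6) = (0 6 2 1)(5 11 7) = [6, 0, 1, 3, 4, 11, 2, 5, 8, 9, 10, 7]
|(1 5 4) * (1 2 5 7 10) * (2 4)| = |(1 7 10)(2 5)| = 6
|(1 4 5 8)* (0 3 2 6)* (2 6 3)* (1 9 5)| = 12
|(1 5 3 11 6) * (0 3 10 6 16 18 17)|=|(0 3 11 16 18 17)(1 5 10 6)|=12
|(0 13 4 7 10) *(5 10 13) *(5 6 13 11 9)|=9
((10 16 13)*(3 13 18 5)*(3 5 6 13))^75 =(18) =[0, 1, 2, 3, 4, 5, 6, 7, 8, 9, 10, 11, 12, 13, 14, 15, 16, 17, 18]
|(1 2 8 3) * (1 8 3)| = |(1 2 3 8)| = 4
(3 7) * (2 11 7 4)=[0, 1, 11, 4, 2, 5, 6, 3, 8, 9, 10, 7]=(2 11 7 3 4)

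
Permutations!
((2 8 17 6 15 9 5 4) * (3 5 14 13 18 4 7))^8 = (2 18 14 15 17)(3 7 5)(4 13 9 6 8) = [0, 1, 18, 7, 13, 3, 8, 5, 4, 6, 10, 11, 12, 9, 15, 17, 16, 2, 14]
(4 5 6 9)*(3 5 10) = (3 5 6 9 4 10) = [0, 1, 2, 5, 10, 6, 9, 7, 8, 4, 3]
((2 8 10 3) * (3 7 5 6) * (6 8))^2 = (2 3 6)(5 10)(7 8) = [0, 1, 3, 6, 4, 10, 2, 8, 7, 9, 5]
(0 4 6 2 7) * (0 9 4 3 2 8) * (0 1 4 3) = (1 4 6 8)(2 7 9 3) = [0, 4, 7, 2, 6, 5, 8, 9, 1, 3]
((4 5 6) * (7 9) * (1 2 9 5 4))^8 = (1 9 5)(2 7 6) = [0, 9, 7, 3, 4, 1, 2, 6, 8, 5]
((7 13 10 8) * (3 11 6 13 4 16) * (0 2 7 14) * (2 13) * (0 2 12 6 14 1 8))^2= (0 10 13)(2 4 3 14 7 16 11)= [10, 1, 4, 14, 3, 5, 6, 16, 8, 9, 13, 2, 12, 0, 7, 15, 11]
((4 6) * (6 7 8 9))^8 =(4 9 7 6 8) =[0, 1, 2, 3, 9, 5, 8, 6, 4, 7]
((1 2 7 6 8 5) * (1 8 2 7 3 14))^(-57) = (1 2)(3 7)(5 8)(6 14) = [0, 2, 1, 7, 4, 8, 14, 3, 5, 9, 10, 11, 12, 13, 6]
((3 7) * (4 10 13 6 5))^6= (4 10 13 6 5)= [0, 1, 2, 3, 10, 4, 5, 7, 8, 9, 13, 11, 12, 6]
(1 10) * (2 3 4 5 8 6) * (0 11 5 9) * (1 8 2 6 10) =(0 11 5 2 3 4 9)(8 10) =[11, 1, 3, 4, 9, 2, 6, 7, 10, 0, 8, 5]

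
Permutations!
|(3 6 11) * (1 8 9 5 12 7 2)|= |(1 8 9 5 12 7 2)(3 6 11)|= 21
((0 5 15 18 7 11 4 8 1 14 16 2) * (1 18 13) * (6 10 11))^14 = (18)(0 16 1 15)(2 14 13 5) = [16, 15, 14, 3, 4, 2, 6, 7, 8, 9, 10, 11, 12, 5, 13, 0, 1, 17, 18]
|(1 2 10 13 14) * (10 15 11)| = |(1 2 15 11 10 13 14)| = 7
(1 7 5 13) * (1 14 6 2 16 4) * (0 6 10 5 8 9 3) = [6, 7, 16, 0, 1, 13, 2, 8, 9, 3, 5, 11, 12, 14, 10, 15, 4] = (0 6 2 16 4 1 7 8 9 3)(5 13 14 10)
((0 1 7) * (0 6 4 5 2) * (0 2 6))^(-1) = (0 7 1)(4 6 5) = [7, 0, 2, 3, 6, 4, 5, 1]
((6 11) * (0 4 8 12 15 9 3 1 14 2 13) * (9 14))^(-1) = (0 13 2 14 15 12 8 4)(1 3 9)(6 11) = [13, 3, 14, 9, 0, 5, 11, 7, 4, 1, 10, 6, 8, 2, 15, 12]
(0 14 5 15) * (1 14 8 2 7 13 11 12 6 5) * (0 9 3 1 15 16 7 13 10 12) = (0 8 2 13 11)(1 14 15 9 3)(5 16 7 10 12 6) = [8, 14, 13, 1, 4, 16, 5, 10, 2, 3, 12, 0, 6, 11, 15, 9, 7]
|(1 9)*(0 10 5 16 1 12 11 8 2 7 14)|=|(0 10 5 16 1 9 12 11 8 2 7 14)|=12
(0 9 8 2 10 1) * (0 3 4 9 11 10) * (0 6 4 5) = (0 11 10 1 3 5)(2 6 4 9 8) = [11, 3, 6, 5, 9, 0, 4, 7, 2, 8, 1, 10]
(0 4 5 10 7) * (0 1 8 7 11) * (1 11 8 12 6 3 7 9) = (0 4 5 10 8 9 1 12 6 3 7 11) = [4, 12, 2, 7, 5, 10, 3, 11, 9, 1, 8, 0, 6]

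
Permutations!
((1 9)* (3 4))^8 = (9) = [0, 1, 2, 3, 4, 5, 6, 7, 8, 9]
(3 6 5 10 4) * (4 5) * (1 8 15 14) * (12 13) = (1 8 15 14)(3 6 4)(5 10)(12 13) = [0, 8, 2, 6, 3, 10, 4, 7, 15, 9, 5, 11, 13, 12, 1, 14]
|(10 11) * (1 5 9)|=6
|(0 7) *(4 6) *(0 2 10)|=|(0 7 2 10)(4 6)|=4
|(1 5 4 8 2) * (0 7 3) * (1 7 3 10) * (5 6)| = |(0 3)(1 6 5 4 8 2 7 10)| = 8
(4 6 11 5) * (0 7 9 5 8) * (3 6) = [7, 1, 2, 6, 3, 4, 11, 9, 0, 5, 10, 8] = (0 7 9 5 4 3 6 11 8)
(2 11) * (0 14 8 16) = (0 14 8 16)(2 11) = [14, 1, 11, 3, 4, 5, 6, 7, 16, 9, 10, 2, 12, 13, 8, 15, 0]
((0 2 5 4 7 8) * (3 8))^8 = (0 2 5 4 7 3 8) = [2, 1, 5, 8, 7, 4, 6, 3, 0]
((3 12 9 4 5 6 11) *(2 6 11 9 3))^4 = (12)(2 5 9)(4 6 11) = [0, 1, 5, 3, 6, 9, 11, 7, 8, 2, 10, 4, 12]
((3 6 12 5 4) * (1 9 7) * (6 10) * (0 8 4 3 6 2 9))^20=(0 2 12)(1 10 6)(3 4 7)(5 8 9)=[2, 10, 12, 4, 7, 8, 1, 3, 9, 5, 6, 11, 0]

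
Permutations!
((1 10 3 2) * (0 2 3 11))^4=(0 11 10 1 2)=[11, 2, 0, 3, 4, 5, 6, 7, 8, 9, 1, 10]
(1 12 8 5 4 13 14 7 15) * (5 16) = (1 12 8 16 5 4 13 14 7 15) = [0, 12, 2, 3, 13, 4, 6, 15, 16, 9, 10, 11, 8, 14, 7, 1, 5]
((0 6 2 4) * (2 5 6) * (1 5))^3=(6)=[0, 1, 2, 3, 4, 5, 6]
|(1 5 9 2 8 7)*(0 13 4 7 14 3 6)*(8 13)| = |(0 8 14 3 6)(1 5 9 2 13 4 7)| = 35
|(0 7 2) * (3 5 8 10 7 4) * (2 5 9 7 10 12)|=|(0 4 3 9 7 5 8 12 2)|=9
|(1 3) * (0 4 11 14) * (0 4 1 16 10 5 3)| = 12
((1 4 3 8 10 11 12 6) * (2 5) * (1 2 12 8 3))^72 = (12) = [0, 1, 2, 3, 4, 5, 6, 7, 8, 9, 10, 11, 12]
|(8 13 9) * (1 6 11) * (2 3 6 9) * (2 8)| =|(1 9 2 3 6 11)(8 13)| =6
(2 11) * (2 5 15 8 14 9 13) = (2 11 5 15 8 14 9 13) = [0, 1, 11, 3, 4, 15, 6, 7, 14, 13, 10, 5, 12, 2, 9, 8]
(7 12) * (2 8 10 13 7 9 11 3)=(2 8 10 13 7 12 9 11 3)=[0, 1, 8, 2, 4, 5, 6, 12, 10, 11, 13, 3, 9, 7]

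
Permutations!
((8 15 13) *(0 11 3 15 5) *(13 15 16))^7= (16)= [0, 1, 2, 3, 4, 5, 6, 7, 8, 9, 10, 11, 12, 13, 14, 15, 16]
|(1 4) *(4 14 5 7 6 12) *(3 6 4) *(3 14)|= |(1 3 6 12 14 5 7 4)|= 8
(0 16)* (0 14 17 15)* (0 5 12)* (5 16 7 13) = [7, 1, 2, 3, 4, 12, 6, 13, 8, 9, 10, 11, 0, 5, 17, 16, 14, 15] = (0 7 13 5 12)(14 17 15 16)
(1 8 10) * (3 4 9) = (1 8 10)(3 4 9) = [0, 8, 2, 4, 9, 5, 6, 7, 10, 3, 1]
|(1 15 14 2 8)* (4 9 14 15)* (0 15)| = |(0 15)(1 4 9 14 2 8)| = 6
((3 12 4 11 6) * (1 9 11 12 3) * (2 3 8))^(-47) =(1 9 11 6)(2 3 8)(4 12) =[0, 9, 3, 8, 12, 5, 1, 7, 2, 11, 10, 6, 4]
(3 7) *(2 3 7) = (7)(2 3) = [0, 1, 3, 2, 4, 5, 6, 7]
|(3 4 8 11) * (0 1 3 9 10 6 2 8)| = 12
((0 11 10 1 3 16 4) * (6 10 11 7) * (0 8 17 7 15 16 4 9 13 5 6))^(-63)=[10, 15, 2, 16, 9, 17, 7, 6, 13, 4, 0, 11, 12, 8, 14, 1, 3, 5]=(0 10)(1 15)(3 16)(4 9)(5 17)(6 7)(8 13)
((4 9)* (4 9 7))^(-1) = [0, 1, 2, 3, 7, 5, 6, 4, 8, 9] = (9)(4 7)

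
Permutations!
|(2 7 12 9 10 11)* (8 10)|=|(2 7 12 9 8 10 11)|=7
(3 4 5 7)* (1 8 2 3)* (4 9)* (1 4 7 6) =(1 8 2 3 9 7 4 5 6) =[0, 8, 3, 9, 5, 6, 1, 4, 2, 7]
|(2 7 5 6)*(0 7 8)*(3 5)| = 7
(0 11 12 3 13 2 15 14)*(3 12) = (0 11 3 13 2 15 14) = [11, 1, 15, 13, 4, 5, 6, 7, 8, 9, 10, 3, 12, 2, 0, 14]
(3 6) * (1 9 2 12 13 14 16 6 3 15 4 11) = [0, 9, 12, 3, 11, 5, 15, 7, 8, 2, 10, 1, 13, 14, 16, 4, 6] = (1 9 2 12 13 14 16 6 15 4 11)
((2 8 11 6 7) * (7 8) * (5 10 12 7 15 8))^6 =[0, 1, 10, 3, 4, 8, 15, 5, 7, 9, 11, 2, 6, 13, 14, 12] =(2 10 11)(5 8 7)(6 15 12)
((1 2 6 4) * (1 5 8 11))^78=(1 2 6 4 5 8 11)=[0, 2, 6, 3, 5, 8, 4, 7, 11, 9, 10, 1]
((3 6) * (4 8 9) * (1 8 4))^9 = [0, 1, 2, 6, 4, 5, 3, 7, 8, 9] = (9)(3 6)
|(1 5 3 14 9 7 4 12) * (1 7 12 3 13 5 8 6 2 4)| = |(1 8 6 2 4 3 14 9 12 7)(5 13)| = 10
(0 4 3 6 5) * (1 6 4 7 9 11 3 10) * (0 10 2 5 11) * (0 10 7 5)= (0 5 7 9 10 1 6 11 3 4 2)= [5, 6, 0, 4, 2, 7, 11, 9, 8, 10, 1, 3]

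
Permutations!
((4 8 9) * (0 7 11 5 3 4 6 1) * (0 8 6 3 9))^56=(0 4 11 1 9)(3 7 6 5 8)=[4, 9, 2, 7, 11, 8, 5, 6, 3, 0, 10, 1]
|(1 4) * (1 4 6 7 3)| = |(1 6 7 3)| = 4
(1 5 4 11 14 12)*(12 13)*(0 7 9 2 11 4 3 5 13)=(0 7 9 2 11 14)(1 13 12)(3 5)=[7, 13, 11, 5, 4, 3, 6, 9, 8, 2, 10, 14, 1, 12, 0]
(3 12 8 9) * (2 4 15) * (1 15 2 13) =(1 15 13)(2 4)(3 12 8 9) =[0, 15, 4, 12, 2, 5, 6, 7, 9, 3, 10, 11, 8, 1, 14, 13]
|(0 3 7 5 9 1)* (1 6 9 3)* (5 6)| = |(0 1)(3 7 6 9 5)| = 10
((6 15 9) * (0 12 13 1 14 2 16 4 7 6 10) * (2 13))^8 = (0 9 6 4 2)(1 13 14)(7 16 12 10 15) = [9, 13, 0, 3, 2, 5, 4, 16, 8, 6, 15, 11, 10, 14, 1, 7, 12]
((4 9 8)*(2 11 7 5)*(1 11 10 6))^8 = (1 11 7 5 2 10 6)(4 8 9) = [0, 11, 10, 3, 8, 2, 1, 5, 9, 4, 6, 7]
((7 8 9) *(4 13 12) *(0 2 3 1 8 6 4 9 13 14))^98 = (0 3 8 12 7 4)(1 13 9 6 14 2) = [3, 13, 1, 8, 0, 5, 14, 4, 12, 6, 10, 11, 7, 9, 2]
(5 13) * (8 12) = [0, 1, 2, 3, 4, 13, 6, 7, 12, 9, 10, 11, 8, 5] = (5 13)(8 12)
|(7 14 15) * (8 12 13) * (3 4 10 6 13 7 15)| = 9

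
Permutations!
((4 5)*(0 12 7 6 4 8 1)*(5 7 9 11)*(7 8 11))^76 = (0 6)(1 7)(4 12)(8 9) = [6, 7, 2, 3, 12, 5, 0, 1, 9, 8, 10, 11, 4]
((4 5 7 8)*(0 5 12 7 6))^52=(12)(0 5 6)=[5, 1, 2, 3, 4, 6, 0, 7, 8, 9, 10, 11, 12]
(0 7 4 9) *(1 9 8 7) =[1, 9, 2, 3, 8, 5, 6, 4, 7, 0] =(0 1 9)(4 8 7)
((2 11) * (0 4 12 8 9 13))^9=[8, 1, 11, 3, 9, 5, 6, 7, 0, 4, 10, 2, 13, 12]=(0 8)(2 11)(4 9)(12 13)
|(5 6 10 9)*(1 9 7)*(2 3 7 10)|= 7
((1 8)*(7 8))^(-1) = (1 8 7) = [0, 8, 2, 3, 4, 5, 6, 1, 7]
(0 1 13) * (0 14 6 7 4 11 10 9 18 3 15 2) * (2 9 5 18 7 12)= (0 1 13 14 6 12 2)(3 15 9 7 4 11 10 5 18)= [1, 13, 0, 15, 11, 18, 12, 4, 8, 7, 5, 10, 2, 14, 6, 9, 16, 17, 3]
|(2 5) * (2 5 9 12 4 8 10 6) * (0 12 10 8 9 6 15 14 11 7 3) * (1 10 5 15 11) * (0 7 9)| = 42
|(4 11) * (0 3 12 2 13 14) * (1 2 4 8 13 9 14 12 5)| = |(0 3 5 1 2 9 14)(4 11 8 13 12)| = 35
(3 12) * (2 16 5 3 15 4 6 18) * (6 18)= [0, 1, 16, 12, 18, 3, 6, 7, 8, 9, 10, 11, 15, 13, 14, 4, 5, 17, 2]= (2 16 5 3 12 15 4 18)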